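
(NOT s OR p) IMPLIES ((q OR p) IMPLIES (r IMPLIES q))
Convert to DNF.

(s AND NOT p) OR (NOT q AND NOT p) OR NOT r OR q

(NOT s OR p) IMPLIES ((q OR p) IMPLIES (r IMPLIES q))
≡ NOT (NOT s OR p) OR ((q OR p) IMPLIES (r IMPLIES q))   — eliminate IMPLIES
≡ NOT (NOT s OR p) OR NOT (q OR p) OR (r IMPLIES q)   — eliminate IMPLIES
≡ NOT (NOT s OR p) OR NOT (q OR p) OR NOT r OR q   — eliminate IMPLIES
≡ (NOT NOT s AND NOT p) OR NOT (q OR p) OR NOT r OR q   — De Morgan
≡ (s AND NOT p) OR NOT (q OR p) OR NOT r OR q   — double negation
≡ (s AND NOT p) OR (NOT q AND NOT p) OR NOT r OR q   — De Morgan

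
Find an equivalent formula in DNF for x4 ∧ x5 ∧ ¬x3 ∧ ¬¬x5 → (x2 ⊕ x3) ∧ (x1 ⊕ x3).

¬x4 ∨ ¬x5 ∨ x3 ∨ x2 ∧ ¬x3 ∧ x1

x4 ∧ x5 ∧ ¬x3 ∧ ¬¬x5 → (x2 ⊕ x3) ∧ (x1 ⊕ x3)
≡ ¬(x4 ∧ x5 ∧ ¬x3 ∧ ¬¬x5) ∨ (x2 ⊕ x3) ∧ (x1 ⊕ x3)   — eliminate →
≡ ¬(x4 ∧ x5 ∧ ¬x3 ∧ ¬¬x5) ∨ (x2 ∧ ¬x3 ∨ ¬x2 ∧ x3) ∧ (x1 ⊕ x3)   — expand ⊕
≡ ¬(x4 ∧ x5 ∧ ¬x3 ∧ ¬¬x5) ∨ (x2 ∧ ¬x3 ∨ ¬x2 ∧ x3) ∧ (x1 ∧ ¬x3 ∨ ¬x1 ∧ x3)   — expand ⊕
≡ ¬x4 ∨ ¬x5 ∨ ¬¬x3 ∨ ¬¬¬x5 ∨ (x2 ∧ ¬x3 ∨ ¬x2 ∧ x3) ∧ (x1 ∧ ¬x3 ∨ ¬x1 ∧ x3)   — De Morgan
≡ ¬x4 ∨ ¬x5 ∨ x3 ∨ ¬¬¬x5 ∨ (x2 ∧ ¬x3 ∨ ¬x2 ∧ x3) ∧ (x1 ∧ ¬x3 ∨ ¬x1 ∧ x3)   — double negation
≡ ¬x4 ∨ ¬x5 ∨ x3 ∨ ¬x5 ∨ (x2 ∧ ¬x3 ∨ ¬x2 ∧ x3) ∧ (x1 ∧ ¬x3 ∨ ¬x1 ∧ x3)   — double negation
≡ ¬x4 ∨ ¬x5 ∨ x3 ∨ ¬x5 ∨ x2 ∧ ¬x3 ∧ x1 ∧ ¬x3 ∨ x2 ∧ ¬x3 ∧ ¬x1 ∧ x3 ∨ ¬x2 ∧ x3 ∧ x1 ∧ ¬x3 ∨ ¬x2 ∧ x3 ∧ ¬x1 ∧ x3   — distribute ∧ over ∨
≡ ¬x4 ∨ ¬x5 ∨ x3 ∨ x2 ∧ ¬x3 ∧ x1   — simplify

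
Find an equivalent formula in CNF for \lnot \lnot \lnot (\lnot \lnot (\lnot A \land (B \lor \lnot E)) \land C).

\lnot \lnot \lnot (\lnot \lnot (\lnot A \land (B \lor \lnot E)) \land C)
⇔ \lnot (\lnot \lnot (\lnot A \land (B \lor \lnot E)) \land C)   (double negation)
⇔ \lnot \lnot \lnot (\lnot A \land (B \lor \lnot E)) \lor \lnot C   (De Morgan)
⇔ \lnot (\lnot A \land (B \lor \lnot E)) \lor \lnot C   (double negation)
⇔ \lnot \lnot A \lor \lnot (B \lor \lnot E) \lor \lnot C   (De Morgan)
⇔ A \lor \lnot (B \lor \lnot E) \lor \lnot C   (double negation)
⇔ A \lor (\lnot B \land \lnot \lnot E) \lor \lnot C   (De Morgan)
⇔ A \lor (\lnot B \land E) \lor \lnot C   (double negation)
⇔ (A \lor \lnot B \lor \lnot C) \land (A \lor E \lor \lnot C)   (distribute \lor over \land)

(A \lor \lnot B \lor \lnot C) \land (A \lor E \lor \lnot C)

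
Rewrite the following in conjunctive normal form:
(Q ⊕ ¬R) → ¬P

(Q ⊕ ¬R) → ¬P
⇔ ¬(Q ⊕ ¬R) ∨ ¬P   [eliminate →]
⇔ ¬((Q ∨ ¬R) ∧ ¬(Q ∧ ¬R)) ∨ ¬P   [expand ⊕]
⇔ ¬(Q ∨ ¬R) ∨ ¬¬(Q ∧ ¬R) ∨ ¬P   [De Morgan]
⇔ (¬Q ∧ ¬¬R) ∨ ¬¬(Q ∧ ¬R) ∨ ¬P   [De Morgan]
⇔ (¬Q ∧ R) ∨ ¬¬(Q ∧ ¬R) ∨ ¬P   [double negation]
⇔ (¬Q ∧ R) ∨ (Q ∧ ¬R) ∨ ¬P   [double negation]
⇔ (¬Q ∨ Q ∨ ¬P) ∧ (¬Q ∨ ¬R ∨ ¬P) ∧ (R ∨ Q ∨ ¬P) ∧ (R ∨ ¬R ∨ ¬P)   [distribute ∨ over ∧]
⇔ (¬Q ∨ ¬R ∨ ¬P) ∧ (R ∨ Q ∨ ¬P)   [simplify]

(¬Q ∨ ¬R ∨ ¬P) ∧ (R ∨ Q ∨ ¬P)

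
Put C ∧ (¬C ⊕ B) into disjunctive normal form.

C ∧ B

C ∧ (¬C ⊕ B)
= C ∧ ((¬C ∧ ¬B) ∨ (¬¬C ∧ B))   [expand ⊕]
= C ∧ ((¬C ∧ ¬B) ∨ (C ∧ B))   [double negation]
= (C ∧ ¬C ∧ ¬B) ∨ (C ∧ C ∧ B)   [distribute ∧ over ∨]
= C ∧ B   [simplify]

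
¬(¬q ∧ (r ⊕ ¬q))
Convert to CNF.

¬(¬q ∧ (r ⊕ ¬q))
⇔ ¬(¬q ∧ (r ∨ ¬q) ∧ ¬(r ∧ ¬q))   [expand ⊕]
⇔ ¬¬q ∨ ¬(r ∨ ¬q) ∨ ¬¬(r ∧ ¬q)   [De Morgan]
⇔ q ∨ ¬(r ∨ ¬q) ∨ ¬¬(r ∧ ¬q)   [double negation]
⇔ q ∨ (¬r ∧ ¬¬q) ∨ ¬¬(r ∧ ¬q)   [De Morgan]
⇔ q ∨ (¬r ∧ q) ∨ ¬¬(r ∧ ¬q)   [double negation]
⇔ q ∨ (¬r ∧ q) ∨ (r ∧ ¬q)   [double negation]
⇔ (q ∨ ¬r ∨ r) ∧ (q ∨ ¬r ∨ ¬q) ∧ (q ∨ q ∨ r) ∧ (q ∨ q ∨ ¬q)   [distribute ∨ over ∧]
⇔ q ∨ r   [simplify]

q ∨ r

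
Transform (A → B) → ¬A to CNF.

¬B ∨ ¬A

(A → B) → ¬A
≡ ¬(A → B) ∨ ¬A   (eliminate →)
≡ ¬(¬A ∨ B) ∨ ¬A   (eliminate →)
≡ (¬¬A ∧ ¬B) ∨ ¬A   (De Morgan)
≡ (A ∧ ¬B) ∨ ¬A   (double negation)
≡ (A ∨ ¬A) ∧ (¬B ∨ ¬A)   (distribute ∨ over ∧)
≡ ¬B ∨ ¬A   (simplify)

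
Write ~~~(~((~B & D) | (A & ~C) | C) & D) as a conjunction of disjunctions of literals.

~B | A | C | ~D

~~~(~((~B & D) | (A & ~C) | C) & D)
⇔ ~(~((~B & D) | (A & ~C) | C) & D)   [double negation]
⇔ ~~((~B & D) | (A & ~C) | C) | ~D   [De Morgan]
⇔ (~B & D) | (A & ~C) | C | ~D   [double negation]
⇔ (~B | A | C | ~D) & (~B | ~C | C | ~D) & (D | A | C | ~D) & (D | ~C | C | ~D)   [distribute | over &]
⇔ ~B | A | C | ~D   [simplify]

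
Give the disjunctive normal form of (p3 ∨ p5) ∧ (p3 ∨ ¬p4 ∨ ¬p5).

p3 ∨ (p5 ∧ ¬p4)

(p3 ∨ p5) ∧ (p3 ∨ ¬p4 ∨ ¬p5)
= (p3 ∧ p3) ∨ (p3 ∧ ¬p4) ∨ (p3 ∧ ¬p5) ∨ (p5 ∧ p3) ∨ (p5 ∧ ¬p4) ∨ (p5 ∧ ¬p5)   [distribute ∧ over ∨]
= p3 ∨ (p5 ∧ ¬p4)   [simplify]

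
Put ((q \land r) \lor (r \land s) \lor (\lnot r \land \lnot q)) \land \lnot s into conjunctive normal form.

((q \land r) \lor (r \land s) \lor (\lnot r \land \lnot q)) \land \lnot s
= (q \lor r \lor \lnot r) \land (q \lor r \lor \lnot q) \land (q \lor s \lor \lnot r) \land (q \lor s \lor \lnot q) \land (r \lor r \lor \lnot r) \land (r \lor r \lor \lnot q) \land (r \lor s \lor \lnot r) \land (r \lor s \lor \lnot q) \land \lnot s   (distribute \lor over \land)
= (q \lor s \lor \lnot r) \land (r \lor \lnot q) \land \lnot s   (simplify)

(q \lor s \lor \lnot r) \land (r \lor \lnot q) \land \lnot s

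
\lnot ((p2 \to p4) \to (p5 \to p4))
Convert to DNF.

\lnot ((p2 \to p4) \to (p5 \to p4))
≡ \lnot (\lnot (p2 \to p4) \lor (p5 \to p4))   [eliminate \to]
≡ \lnot (\lnot (\lnot p2 \lor p4) \lor (p5 \to p4))   [eliminate \to]
≡ \lnot (\lnot (\lnot p2 \lor p4) \lor \lnot p5 \lor p4)   [eliminate \to]
≡ \lnot \lnot (\lnot p2 \lor p4) \land \lnot \lnot p5 \land \lnot p4   [De Morgan]
≡ (\lnot p2 \lor p4) \land \lnot \lnot p5 \land \lnot p4   [double negation]
≡ (\lnot p2 \lor p4) \land p5 \land \lnot p4   [double negation]
≡ \lnot p2 \land p5 \land \lnot p4 \lor p4 \land p5 \land \lnot p4   [distribute \land over \lor]
≡ \lnot p2 \land p5 \land \lnot p4   [simplify]

\lnot p2 \land p5 \land \lnot p4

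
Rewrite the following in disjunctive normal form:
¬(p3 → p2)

p3 ∧ ¬p2

¬(p3 → p2)
≡ ¬(¬p3 ∨ p2)
≡ ¬¬p3 ∧ ¬p2
≡ p3 ∧ ¬p2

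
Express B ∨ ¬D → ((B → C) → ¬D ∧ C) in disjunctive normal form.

¬B ∧ D ∨ B ∧ ¬C ∨ ¬D ∧ C

B ∨ ¬D → ((B → C) → ¬D ∧ C)
⇔ ¬(B ∨ ¬D) ∨ ((B → C) → ¬D ∧ C)   (eliminate →)
⇔ ¬(B ∨ ¬D) ∨ ¬(B → C) ∨ ¬D ∧ C   (eliminate →)
⇔ ¬(B ∨ ¬D) ∨ ¬(¬B ∨ C) ∨ ¬D ∧ C   (eliminate →)
⇔ ¬B ∧ ¬¬D ∨ ¬(¬B ∨ C) ∨ ¬D ∧ C   (De Morgan)
⇔ ¬B ∧ D ∨ ¬(¬B ∨ C) ∨ ¬D ∧ C   (double negation)
⇔ ¬B ∧ D ∨ ¬¬B ∧ ¬C ∨ ¬D ∧ C   (De Morgan)
⇔ ¬B ∧ D ∨ B ∧ ¬C ∨ ¬D ∧ C   (double negation)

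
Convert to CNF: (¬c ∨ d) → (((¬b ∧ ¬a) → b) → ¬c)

(¬c ∨ d) → (((¬b ∧ ¬a) → b) → ¬c)
≡ ¬(¬c ∨ d) ∨ (((¬b ∧ ¬a) → b) → ¬c)
≡ ¬(¬c ∨ d) ∨ ¬((¬b ∧ ¬a) → b) ∨ ¬c
≡ ¬(¬c ∨ d) ∨ ¬(¬(¬b ∧ ¬a) ∨ b) ∨ ¬c
≡ (¬¬c ∧ ¬d) ∨ ¬(¬(¬b ∧ ¬a) ∨ b) ∨ ¬c
≡ (c ∧ ¬d) ∨ ¬(¬(¬b ∧ ¬a) ∨ b) ∨ ¬c
≡ (c ∧ ¬d) ∨ (¬¬(¬b ∧ ¬a) ∧ ¬b) ∨ ¬c
≡ (c ∧ ¬d) ∨ (¬b ∧ ¬a ∧ ¬b) ∨ ¬c
≡ (c ∨ ¬b ∨ ¬c) ∧ (c ∨ ¬a ∨ ¬c) ∧ (c ∨ ¬b ∨ ¬c) ∧ (¬d ∨ ¬b ∨ ¬c) ∧ (¬d ∨ ¬a ∨ ¬c) ∧ (¬d ∨ ¬b ∨ ¬c)
≡ (¬d ∨ ¬b ∨ ¬c) ∧ (¬d ∨ ¬a ∨ ¬c)

(¬d ∨ ¬b ∨ ¬c) ∧ (¬d ∨ ¬a ∨ ¬c)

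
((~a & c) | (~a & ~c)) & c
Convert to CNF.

((~a & c) | (~a & ~c)) & c
= (~a | ~a) & (~a | ~c) & (c | ~a) & (c | ~c) & c   [distribute | over &]
= ~a & c   [simplify]

~a & c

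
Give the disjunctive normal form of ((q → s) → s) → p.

¬q ∧ ¬s ∨ p

((q → s) → s) → p
≡ ¬((q → s) → s) ∨ p   [eliminate →]
≡ ¬(¬(q → s) ∨ s) ∨ p   [eliminate →]
≡ ¬(¬(¬q ∨ s) ∨ s) ∨ p   [eliminate →]
≡ ¬¬(¬q ∨ s) ∧ ¬s ∨ p   [De Morgan]
≡ (¬q ∨ s) ∧ ¬s ∨ p   [double negation]
≡ ¬q ∧ ¬s ∨ s ∧ ¬s ∨ p   [distribute ∧ over ∨]
≡ ¬q ∧ ¬s ∨ p   [simplify]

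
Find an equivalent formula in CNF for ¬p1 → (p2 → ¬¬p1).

p1 ∨ ¬p2

¬p1 → (p2 → ¬¬p1)
≡ ¬¬p1 ∨ (p2 → ¬¬p1)   [eliminate →]
≡ ¬¬p1 ∨ ¬p2 ∨ ¬¬p1   [eliminate →]
≡ p1 ∨ ¬p2 ∨ ¬¬p1   [double negation]
≡ p1 ∨ ¬p2 ∨ p1   [double negation]
≡ p1 ∨ ¬p2   [simplify]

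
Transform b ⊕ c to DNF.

b ⊕ c
≡ (b ∧ ¬c) ∨ (¬b ∧ c)   [expand ⊕]

(b ∧ ¬c) ∨ (¬b ∧ c)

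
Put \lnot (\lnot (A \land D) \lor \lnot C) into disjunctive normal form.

A \land D \land C

\lnot (\lnot (A \land D) \lor \lnot C)
= \lnot \lnot (A \land D) \land \lnot \lnot C   [De Morgan]
= A \land D \land \lnot \lnot C   [double negation]
= A \land D \land C   [double negation]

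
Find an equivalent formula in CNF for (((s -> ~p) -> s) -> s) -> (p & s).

s & (~s | p)

(((s -> ~p) -> s) -> s) -> (p & s)
≡ ~(((s -> ~p) -> s) -> s) | (p & s)   [eliminate ->]
≡ ~(~((s -> ~p) -> s) | s) | (p & s)   [eliminate ->]
≡ ~(~(~(s -> ~p) | s) | s) | (p & s)   [eliminate ->]
≡ ~(~(~(~s | ~p) | s) | s) | (p & s)   [eliminate ->]
≡ (~~(~(~s | ~p) | s) & ~s) | (p & s)   [De Morgan]
≡ ((~(~s | ~p) | s) & ~s) | (p & s)   [double negation]
≡ (((~~s & ~~p) | s) & ~s) | (p & s)   [De Morgan]
≡ (((s & ~~p) | s) & ~s) | (p & s)   [double negation]
≡ (((s & p) | s) & ~s) | (p & s)   [double negation]
≡ (s | s | p) & (s | s | s) & (p | s | p) & (p | s | s) & (~s | p) & (~s | s)   [distribute | over &]
≡ s & (~s | p)   [simplify]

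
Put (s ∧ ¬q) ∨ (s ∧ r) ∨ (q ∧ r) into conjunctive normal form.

(s ∨ q) ∧ (s ∨ r) ∧ (¬q ∨ r)

(s ∧ ¬q) ∨ (s ∧ r) ∨ (q ∧ r)
≡ (s ∨ s ∨ q) ∧ (s ∨ s ∨ r) ∧ (s ∨ r ∨ q) ∧ (s ∨ r ∨ r) ∧ (¬q ∨ s ∨ q) ∧ (¬q ∨ s ∨ r) ∧ (¬q ∨ r ∨ q) ∧ (¬q ∨ r ∨ r)   [distribute ∨ over ∧]
≡ (s ∨ q) ∧ (s ∨ r) ∧ (¬q ∨ r)   [simplify]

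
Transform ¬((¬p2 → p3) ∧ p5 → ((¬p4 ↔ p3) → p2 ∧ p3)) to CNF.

¬((¬p2 → p3) ∧ p5 → ((¬p4 ↔ p3) → p2 ∧ p3))
⇔ ¬(¬((¬p2 → p3) ∧ p5) ∨ ((¬p4 ↔ p3) → p2 ∧ p3))   [eliminate →]
⇔ ¬(¬((¬¬p2 ∨ p3) ∧ p5) ∨ ((¬p4 ↔ p3) → p2 ∧ p3))   [eliminate →]
⇔ ¬(¬((¬¬p2 ∨ p3) ∧ p5) ∨ ¬(¬p4 ↔ p3) ∨ p2 ∧ p3)   [eliminate →]
⇔ ¬(¬((¬¬p2 ∨ p3) ∧ p5) ∨ ¬((¬p4 → p3) ∧ (p3 → ¬p4)) ∨ p2 ∧ p3)   [eliminate ↔]
⇔ ¬(¬((¬¬p2 ∨ p3) ∧ p5) ∨ ¬((¬¬p4 ∨ p3) ∧ (p3 → ¬p4)) ∨ p2 ∧ p3)   [eliminate →]
⇔ ¬(¬((¬¬p2 ∨ p3) ∧ p5) ∨ ¬((¬¬p4 ∨ p3) ∧ (¬p3 ∨ ¬p4)) ∨ p2 ∧ p3)   [eliminate →]
⇔ ¬¬((¬¬p2 ∨ p3) ∧ p5) ∧ ¬¬((¬¬p4 ∨ p3) ∧ (¬p3 ∨ ¬p4)) ∧ ¬(p2 ∧ p3)   [De Morgan]
⇔ (¬¬p2 ∨ p3) ∧ p5 ∧ ¬¬((¬¬p4 ∨ p3) ∧ (¬p3 ∨ ¬p4)) ∧ ¬(p2 ∧ p3)   [double negation]
⇔ (p2 ∨ p3) ∧ p5 ∧ ¬¬((¬¬p4 ∨ p3) ∧ (¬p3 ∨ ¬p4)) ∧ ¬(p2 ∧ p3)   [double negation]
⇔ (p2 ∨ p3) ∧ p5 ∧ (¬¬p4 ∨ p3) ∧ (¬p3 ∨ ¬p4) ∧ ¬(p2 ∧ p3)   [double negation]
⇔ (p2 ∨ p3) ∧ p5 ∧ (p4 ∨ p3) ∧ (¬p3 ∨ ¬p4) ∧ ¬(p2 ∧ p3)   [double negation]
⇔ (p2 ∨ p3) ∧ p5 ∧ (p4 ∨ p3) ∧ (¬p3 ∨ ¬p4) ∧ (¬p2 ∨ ¬p3)   [De Morgan]

(p2 ∨ p3) ∧ p5 ∧ (p4 ∨ p3) ∧ (¬p3 ∨ ¬p4) ∧ (¬p2 ∨ ¬p3)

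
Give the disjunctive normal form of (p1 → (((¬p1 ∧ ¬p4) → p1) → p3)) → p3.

(p1 → (((¬p1 ∧ ¬p4) → p1) → p3)) → p3
≡ ¬(p1 → (((¬p1 ∧ ¬p4) → p1) → p3)) ∨ p3   [eliminate →]
≡ ¬(¬p1 ∨ (((¬p1 ∧ ¬p4) → p1) → p3)) ∨ p3   [eliminate →]
≡ ¬(¬p1 ∨ ¬((¬p1 ∧ ¬p4) → p1) ∨ p3) ∨ p3   [eliminate →]
≡ ¬(¬p1 ∨ ¬(¬(¬p1 ∧ ¬p4) ∨ p1) ∨ p3) ∨ p3   [eliminate →]
≡ (¬¬p1 ∧ ¬¬(¬(¬p1 ∧ ¬p4) ∨ p1) ∧ ¬p3) ∨ p3   [De Morgan]
≡ (p1 ∧ ¬¬(¬(¬p1 ∧ ¬p4) ∨ p1) ∧ ¬p3) ∨ p3   [double negation]
≡ (p1 ∧ (¬(¬p1 ∧ ¬p4) ∨ p1) ∧ ¬p3) ∨ p3   [double negation]
≡ (p1 ∧ (¬¬p1 ∨ ¬¬p4 ∨ p1) ∧ ¬p3) ∨ p3   [De Morgan]
≡ (p1 ∧ (p1 ∨ ¬¬p4 ∨ p1) ∧ ¬p3) ∨ p3   [double negation]
≡ (p1 ∧ (p1 ∨ p4 ∨ p1) ∧ ¬p3) ∨ p3   [double negation]
≡ (p1 ∧ p1 ∧ ¬p3) ∨ (p1 ∧ p4 ∧ ¬p3) ∨ (p1 ∧ p1 ∧ ¬p3) ∨ p3   [distribute ∧ over ∨]
≡ (p1 ∧ ¬p3) ∨ p3   [simplify]

(p1 ∧ ¬p3) ∨ p3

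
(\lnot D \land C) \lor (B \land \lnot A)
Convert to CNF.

(\lnot D \land C) \lor (B \land \lnot A)
= (\lnot D \lor B) \land (\lnot D \lor \lnot A) \land (C \lor B) \land (C \lor \lnot A)   — distribute \lor over \land

(\lnot D \lor B) \land (\lnot D \lor \lnot A) \land (C \lor B) \land (C \lor \lnot A)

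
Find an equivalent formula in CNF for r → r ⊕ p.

¬r ∨ ¬p

r → r ⊕ p
≡ ¬r ∨ (r ⊕ p)
≡ ¬r ∨ (r ∨ p) ∧ ¬(r ∧ p)
≡ ¬r ∨ (r ∨ p) ∧ (¬r ∨ ¬p)
≡ (¬r ∨ r ∨ p) ∧ (¬r ∨ ¬r ∨ ¬p)
≡ ¬r ∨ ¬p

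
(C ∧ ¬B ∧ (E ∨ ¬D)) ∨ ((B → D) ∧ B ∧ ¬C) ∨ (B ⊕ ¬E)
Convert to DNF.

(C ∧ ¬B ∧ E) ∨ (C ∧ ¬B ∧ ¬D) ∨ (D ∧ B ∧ ¬C) ∨ (B ∧ E) ∨ (¬B ∧ ¬E)

(C ∧ ¬B ∧ (E ∨ ¬D)) ∨ ((B → D) ∧ B ∧ ¬C) ∨ (B ⊕ ¬E)
≡ (C ∧ ¬B ∧ (E ∨ ¬D)) ∨ ((¬B ∨ D) ∧ B ∧ ¬C) ∨ (B ⊕ ¬E)   — eliminate →
≡ (C ∧ ¬B ∧ (E ∨ ¬D)) ∨ ((¬B ∨ D) ∧ B ∧ ¬C) ∨ (B ∧ ¬¬E) ∨ (¬B ∧ ¬E)   — expand ⊕
≡ (C ∧ ¬B ∧ (E ∨ ¬D)) ∨ ((¬B ∨ D) ∧ B ∧ ¬C) ∨ (B ∧ E) ∨ (¬B ∧ ¬E)   — double negation
≡ (C ∧ ¬B ∧ E) ∨ (C ∧ ¬B ∧ ¬D) ∨ (¬B ∧ B ∧ ¬C) ∨ (D ∧ B ∧ ¬C) ∨ (B ∧ E) ∨ (¬B ∧ ¬E)   — distribute ∧ over ∨
≡ (C ∧ ¬B ∧ E) ∨ (C ∧ ¬B ∧ ¬D) ∨ (D ∧ B ∧ ¬C) ∨ (B ∧ E) ∨ (¬B ∧ ¬E)   — simplify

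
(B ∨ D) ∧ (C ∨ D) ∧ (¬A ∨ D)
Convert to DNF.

(B ∨ D) ∧ (C ∨ D) ∧ (¬A ∨ D)
≡ (B ∧ C ∧ ¬A) ∨ (B ∧ C ∧ D) ∨ (B ∧ D ∧ ¬A) ∨ (B ∧ D ∧ D) ∨ (D ∧ C ∧ ¬A) ∨ (D ∧ C ∧ D) ∨ (D ∧ D ∧ ¬A) ∨ (D ∧ D ∧ D)   [distribute ∧ over ∨]
≡ (B ∧ C ∧ ¬A) ∨ D   [simplify]

(B ∧ C ∧ ¬A) ∨ D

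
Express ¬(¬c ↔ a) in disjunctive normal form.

(¬c ∧ ¬a) ∨ (a ∧ c)

¬(¬c ↔ a)
= ¬((¬c → a) ∧ (a → ¬c))   (eliminate ↔)
= ¬((¬¬c ∨ a) ∧ (a → ¬c))   (eliminate →)
= ¬((¬¬c ∨ a) ∧ (¬a ∨ ¬c))   (eliminate →)
= ¬(¬¬c ∨ a) ∨ ¬(¬a ∨ ¬c)   (De Morgan)
= (¬¬¬c ∧ ¬a) ∨ ¬(¬a ∨ ¬c)   (De Morgan)
= (¬c ∧ ¬a) ∨ ¬(¬a ∨ ¬c)   (double negation)
= (¬c ∧ ¬a) ∨ (¬¬a ∧ ¬¬c)   (De Morgan)
= (¬c ∧ ¬a) ∨ (a ∧ ¬¬c)   (double negation)
= (¬c ∧ ¬a) ∨ (a ∧ c)   (double negation)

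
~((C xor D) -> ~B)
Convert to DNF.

~((C xor D) -> ~B)
≡ ~(~(C xor D) | ~B)   [eliminate ->]
≡ ~(~((C & ~D) | (~C & D)) | ~B)   [expand xor]
≡ ~~((C & ~D) | (~C & D)) & ~~B   [De Morgan]
≡ ((C & ~D) | (~C & D)) & ~~B   [double negation]
≡ ((C & ~D) | (~C & D)) & B   [double negation]
≡ (C & ~D & B) | (~C & D & B)   [distribute & over |]

(C & ~D & B) | (~C & D & B)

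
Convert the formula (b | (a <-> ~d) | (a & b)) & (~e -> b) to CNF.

(b | ~a | ~d) & (b | d | a) & (e | b)

(b | (a <-> ~d) | (a & b)) & (~e -> b)
≡ (b | ((a -> ~d) & (~d -> a)) | (a & b)) & (~e -> b)   (eliminate <->)
≡ (b | ((~a | ~d) & (~d -> a)) | (a & b)) & (~e -> b)   (eliminate ->)
≡ (b | ((~a | ~d) & (~~d | a)) | (a & b)) & (~e -> b)   (eliminate ->)
≡ (b | ((~a | ~d) & (~~d | a)) | (a & b)) & (~~e | b)   (eliminate ->)
≡ (b | ((~a | ~d) & (d | a)) | (a & b)) & (~~e | b)   (double negation)
≡ (b | ((~a | ~d) & (d | a)) | (a & b)) & (e | b)   (double negation)
≡ (b | ~a | ~d | a) & (b | ~a | ~d | b) & (b | d | a | a) & (b | d | a | b) & (e | b)   (distribute | over &)
≡ (b | ~a | ~d) & (b | d | a) & (e | b)   (simplify)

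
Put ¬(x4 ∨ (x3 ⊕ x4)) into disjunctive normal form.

¬x4 ∧ ¬x3

¬(x4 ∨ (x3 ⊕ x4))
⇔ ¬(x4 ∨ (x3 ∧ ¬x4) ∨ (¬x3 ∧ x4))   — expand ⊕
⇔ ¬x4 ∧ ¬(x3 ∧ ¬x4) ∧ ¬(¬x3 ∧ x4)   — De Morgan
⇔ ¬x4 ∧ (¬x3 ∨ ¬¬x4) ∧ ¬(¬x3 ∧ x4)   — De Morgan
⇔ ¬x4 ∧ (¬x3 ∨ x4) ∧ ¬(¬x3 ∧ x4)   — double negation
⇔ ¬x4 ∧ (¬x3 ∨ x4) ∧ (¬¬x3 ∨ ¬x4)   — De Morgan
⇔ ¬x4 ∧ (¬x3 ∨ x4) ∧ (x3 ∨ ¬x4)   — double negation
⇔ (¬x4 ∧ ¬x3 ∧ x3) ∨ (¬x4 ∧ ¬x3 ∧ ¬x4) ∨ (¬x4 ∧ x4 ∧ x3) ∨ (¬x4 ∧ x4 ∧ ¬x4)   — distribute ∧ over ∨
⇔ ¬x4 ∧ ¬x3   — simplify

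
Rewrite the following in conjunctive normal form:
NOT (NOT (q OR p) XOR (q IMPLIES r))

(q OR NOT p) AND (NOT r OR NOT q) AND (NOT r OR NOT p)

NOT (NOT (q OR p) XOR (q IMPLIES r))
= NOT ((NOT (q OR p) OR (q IMPLIES r)) AND NOT (NOT (q OR p) AND (q IMPLIES r)))   (expand XOR)
= NOT ((NOT (q OR p) OR NOT q OR r) AND NOT (NOT (q OR p) AND (q IMPLIES r)))   (eliminate IMPLIES)
= NOT ((NOT (q OR p) OR NOT q OR r) AND NOT (NOT (q OR p) AND (NOT q OR r)))   (eliminate IMPLIES)
= NOT (NOT (q OR p) OR NOT q OR r) OR NOT NOT (NOT (q OR p) AND (NOT q OR r))   (De Morgan)
= (NOT NOT (q OR p) AND NOT NOT q AND NOT r) OR NOT NOT (NOT (q OR p) AND (NOT q OR r))   (De Morgan)
= ((q OR p) AND NOT NOT q AND NOT r) OR NOT NOT (NOT (q OR p) AND (NOT q OR r))   (double negation)
= ((q OR p) AND q AND NOT r) OR NOT NOT (NOT (q OR p) AND (NOT q OR r))   (double negation)
= ((q OR p) AND q AND NOT r) OR (NOT (q OR p) AND (NOT q OR r))   (double negation)
= ((q OR p) AND q AND NOT r) OR (NOT q AND NOT p AND (NOT q OR r))   (De Morgan)
= (q OR p OR NOT q) AND (q OR p OR NOT p) AND (q OR p OR NOT q OR r) AND (q OR NOT q) AND (q OR NOT p) AND (q OR NOT q OR r) AND (NOT r OR NOT q) AND (NOT r OR NOT p) AND (NOT r OR NOT q OR r)   (distribute OR over AND)
= (q OR NOT p) AND (NOT r OR NOT q) AND (NOT r OR NOT p)   (simplify)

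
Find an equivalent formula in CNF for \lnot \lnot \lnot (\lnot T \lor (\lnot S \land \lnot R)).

T \land (S \lor R)

\lnot \lnot \lnot (\lnot T \lor (\lnot S \land \lnot R))
= \lnot (\lnot T \lor (\lnot S \land \lnot R))
= \lnot \lnot T \land \lnot (\lnot S \land \lnot R)
= T \land \lnot (\lnot S \land \lnot R)
= T \land (\lnot \lnot S \lor \lnot \lnot R)
= T \land (S \lor \lnot \lnot R)
= T \land (S \lor R)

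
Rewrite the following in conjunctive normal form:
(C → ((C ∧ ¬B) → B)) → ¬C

¬B ∨ ¬C

(C → ((C ∧ ¬B) → B)) → ¬C
= ¬(C → ((C ∧ ¬B) → B)) ∨ ¬C   — eliminate →
= ¬(¬C ∨ ((C ∧ ¬B) → B)) ∨ ¬C   — eliminate →
= ¬(¬C ∨ ¬(C ∧ ¬B) ∨ B) ∨ ¬C   — eliminate →
= (¬¬C ∧ ¬¬(C ∧ ¬B) ∧ ¬B) ∨ ¬C   — De Morgan
= (C ∧ ¬¬(C ∧ ¬B) ∧ ¬B) ∨ ¬C   — double negation
= (C ∧ C ∧ ¬B ∧ ¬B) ∨ ¬C   — double negation
= (C ∨ ¬C) ∧ (C ∨ ¬C) ∧ (¬B ∨ ¬C) ∧ (¬B ∨ ¬C)   — distribute ∨ over ∧
= ¬B ∨ ¬C   — simplify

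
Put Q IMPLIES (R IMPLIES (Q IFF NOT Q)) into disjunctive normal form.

NOT Q OR NOT R

Q IMPLIES (R IMPLIES (Q IFF NOT Q))
= NOT Q OR (R IMPLIES (Q IFF NOT Q))   [eliminate IMPLIES]
= NOT Q OR NOT R OR (Q IFF NOT Q)   [eliminate IMPLIES]
= NOT Q OR NOT R OR ((Q IMPLIES NOT Q) AND (NOT Q IMPLIES Q))   [eliminate IFF]
= NOT Q OR NOT R OR ((NOT Q OR NOT Q) AND (NOT Q IMPLIES Q))   [eliminate IMPLIES]
= NOT Q OR NOT R OR ((NOT Q OR NOT Q) AND (NOT NOT Q OR Q))   [eliminate IMPLIES]
= NOT Q OR NOT R OR ((NOT Q OR NOT Q) AND (Q OR Q))   [double negation]
= NOT Q OR NOT R OR (NOT Q AND Q) OR (NOT Q AND Q) OR (NOT Q AND Q) OR (NOT Q AND Q)   [distribute AND over OR]
= NOT Q OR NOT R   [simplify]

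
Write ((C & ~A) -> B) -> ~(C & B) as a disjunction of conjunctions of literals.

~C | ~B

((C & ~A) -> B) -> ~(C & B)
≡ ~((C & ~A) -> B) | ~(C & B)
≡ ~(~(C & ~A) | B) | ~(C & B)
≡ (~~(C & ~A) & ~B) | ~(C & B)
≡ (C & ~A & ~B) | ~(C & B)
≡ (C & ~A & ~B) | ~C | ~B
≡ ~C | ~B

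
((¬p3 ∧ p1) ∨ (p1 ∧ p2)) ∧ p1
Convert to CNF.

((¬p3 ∧ p1) ∨ (p1 ∧ p2)) ∧ p1
= (¬p3 ∨ p1) ∧ (¬p3 ∨ p2) ∧ (p1 ∨ p1) ∧ (p1 ∨ p2) ∧ p1
= (¬p3 ∨ p2) ∧ p1

(¬p3 ∨ p2) ∧ p1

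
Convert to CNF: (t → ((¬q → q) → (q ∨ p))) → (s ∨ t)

t ∨ s

(t → ((¬q → q) → (q ∨ p))) → (s ∨ t)
⇔ ¬(t → ((¬q → q) → (q ∨ p))) ∨ s ∨ t   — eliminate →
⇔ ¬(¬t ∨ ((¬q → q) → (q ∨ p))) ∨ s ∨ t   — eliminate →
⇔ ¬(¬t ∨ ¬(¬q → q) ∨ q ∨ p) ∨ s ∨ t   — eliminate →
⇔ ¬(¬t ∨ ¬(¬¬q ∨ q) ∨ q ∨ p) ∨ s ∨ t   — eliminate →
⇔ (¬¬t ∧ ¬¬(¬¬q ∨ q) ∧ ¬q ∧ ¬p) ∨ s ∨ t   — De Morgan
⇔ (t ∧ ¬¬(¬¬q ∨ q) ∧ ¬q ∧ ¬p) ∨ s ∨ t   — double negation
⇔ (t ∧ (¬¬q ∨ q) ∧ ¬q ∧ ¬p) ∨ s ∨ t   — double negation
⇔ (t ∧ (q ∨ q) ∧ ¬q ∧ ¬p) ∨ s ∨ t   — double negation
⇔ (t ∨ s ∨ t) ∧ (q ∨ q ∨ s ∨ t) ∧ (¬q ∨ s ∨ t) ∧ (¬p ∨ s ∨ t)   — distribute ∨ over ∧
⇔ t ∨ s   — simplify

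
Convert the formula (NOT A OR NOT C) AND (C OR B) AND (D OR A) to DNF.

(NOT A AND C AND D) OR (NOT A AND B AND D) OR (NOT C AND B AND D) OR (NOT C AND B AND A)

(NOT A OR NOT C) AND (C OR B) AND (D OR A)
= (NOT A AND C AND D) OR (NOT A AND C AND A) OR (NOT A AND B AND D) OR (NOT A AND B AND A) OR (NOT C AND C AND D) OR (NOT C AND C AND A) OR (NOT C AND B AND D) OR (NOT C AND B AND A)   [distribute AND over OR]
= (NOT A AND C AND D) OR (NOT A AND B AND D) OR (NOT C AND B AND D) OR (NOT C AND B AND A)   [simplify]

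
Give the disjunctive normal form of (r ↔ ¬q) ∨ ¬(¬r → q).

(r ↔ ¬q) ∨ ¬(¬r → q)
≡ ((r → ¬q) ∧ (¬q → r)) ∨ ¬(¬r → q)   (eliminate ↔)
≡ ((¬r ∨ ¬q) ∧ (¬q → r)) ∨ ¬(¬r → q)   (eliminate →)
≡ ((¬r ∨ ¬q) ∧ (¬¬q ∨ r)) ∨ ¬(¬r → q)   (eliminate →)
≡ ((¬r ∨ ¬q) ∧ (¬¬q ∨ r)) ∨ ¬(¬¬r ∨ q)   (eliminate →)
≡ ((¬r ∨ ¬q) ∧ (q ∨ r)) ∨ ¬(¬¬r ∨ q)   (double negation)
≡ ((¬r ∨ ¬q) ∧ (q ∨ r)) ∨ (¬¬¬r ∧ ¬q)   (De Morgan)
≡ ((¬r ∨ ¬q) ∧ (q ∨ r)) ∨ (¬r ∧ ¬q)   (double negation)
≡ (¬r ∧ q) ∨ (¬r ∧ r) ∨ (¬q ∧ q) ∨ (¬q ∧ r) ∨ (¬r ∧ ¬q)   (distribute ∧ over ∨)
≡ (¬r ∧ q) ∨ (¬q ∧ r) ∨ (¬r ∧ ¬q)   (simplify)

(¬r ∧ q) ∨ (¬q ∧ r) ∨ (¬r ∧ ¬q)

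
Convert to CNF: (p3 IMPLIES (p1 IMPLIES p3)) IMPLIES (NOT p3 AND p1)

p1 AND NOT p3

(p3 IMPLIES (p1 IMPLIES p3)) IMPLIES (NOT p3 AND p1)
≡ NOT (p3 IMPLIES (p1 IMPLIES p3)) OR (NOT p3 AND p1)   [eliminate IMPLIES]
≡ NOT (NOT p3 OR (p1 IMPLIES p3)) OR (NOT p3 AND p1)   [eliminate IMPLIES]
≡ NOT (NOT p3 OR NOT p1 OR p3) OR (NOT p3 AND p1)   [eliminate IMPLIES]
≡ (NOT NOT p3 AND NOT NOT p1 AND NOT p3) OR (NOT p3 AND p1)   [De Morgan]
≡ (p3 AND NOT NOT p1 AND NOT p3) OR (NOT p3 AND p1)   [double negation]
≡ (p3 AND p1 AND NOT p3) OR (NOT p3 AND p1)   [double negation]
≡ (p3 OR NOT p3) AND (p3 OR p1) AND (p1 OR NOT p3) AND (p1 OR p1) AND (NOT p3 OR NOT p3) AND (NOT p3 OR p1)   [distribute OR over AND]
≡ p1 AND NOT p3   [simplify]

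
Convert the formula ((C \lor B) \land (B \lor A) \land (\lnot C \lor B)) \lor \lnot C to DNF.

((C \lor B) \land (B \lor A) \land (\lnot C \lor B)) \lor \lnot C
≡ (C \land B \land \lnot C) \lor (C \land B \land B) \lor (C \land A \land \lnot C) \lor (C \land A \land B) \lor (B \land B \land \lnot C) \lor (B \land B \land B) \lor (B \land A \land \lnot C) \lor (B \land A \land B) \lor \lnot C   [distribute \land over \lor]
≡ B \lor \lnot C   [simplify]

B \lor \lnot C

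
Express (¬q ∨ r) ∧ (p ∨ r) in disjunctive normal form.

(¬q ∨ r) ∧ (p ∨ r)
≡ (¬q ∧ p) ∨ (¬q ∧ r) ∨ (r ∧ p) ∨ (r ∧ r)
≡ (¬q ∧ p) ∨ r

(¬q ∧ p) ∨ r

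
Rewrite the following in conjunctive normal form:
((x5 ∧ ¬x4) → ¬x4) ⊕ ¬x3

(x5 ∨ x3) ∧ (¬x4 ∨ x3) ∧ (x4 ∨ x3)

((x5 ∧ ¬x4) → ¬x4) ⊕ ¬x3
≡ (((x5 ∧ ¬x4) → ¬x4) ∨ ¬x3) ∧ ¬(((x5 ∧ ¬x4) → ¬x4) ∧ ¬x3)   (expand ⊕)
≡ (¬(x5 ∧ ¬x4) ∨ ¬x4 ∨ ¬x3) ∧ ¬(((x5 ∧ ¬x4) → ¬x4) ∧ ¬x3)   (eliminate →)
≡ (¬(x5 ∧ ¬x4) ∨ ¬x4 ∨ ¬x3) ∧ ¬((¬(x5 ∧ ¬x4) ∨ ¬x4) ∧ ¬x3)   (eliminate →)
≡ (¬x5 ∨ ¬¬x4 ∨ ¬x4 ∨ ¬x3) ∧ ¬((¬(x5 ∧ ¬x4) ∨ ¬x4) ∧ ¬x3)   (De Morgan)
≡ (¬x5 ∨ x4 ∨ ¬x4 ∨ ¬x3) ∧ ¬((¬(x5 ∧ ¬x4) ∨ ¬x4) ∧ ¬x3)   (double negation)
≡ (¬x5 ∨ x4 ∨ ¬x4 ∨ ¬x3) ∧ (¬(¬(x5 ∧ ¬x4) ∨ ¬x4) ∨ ¬¬x3)   (De Morgan)
≡ (¬x5 ∨ x4 ∨ ¬x4 ∨ ¬x3) ∧ ((¬¬(x5 ∧ ¬x4) ∧ ¬¬x4) ∨ ¬¬x3)   (De Morgan)
≡ (¬x5 ∨ x4 ∨ ¬x4 ∨ ¬x3) ∧ ((x5 ∧ ¬x4 ∧ ¬¬x4) ∨ ¬¬x3)   (double negation)
≡ (¬x5 ∨ x4 ∨ ¬x4 ∨ ¬x3) ∧ ((x5 ∧ ¬x4 ∧ x4) ∨ ¬¬x3)   (double negation)
≡ (¬x5 ∨ x4 ∨ ¬x4 ∨ ¬x3) ∧ ((x5 ∧ ¬x4 ∧ x4) ∨ x3)   (double negation)
≡ (¬x5 ∨ x4 ∨ ¬x4 ∨ ¬x3) ∧ (x5 ∨ x3) ∧ (¬x4 ∨ x3) ∧ (x4 ∨ x3)   (distribute ∨ over ∧)
≡ (x5 ∨ x3) ∧ (¬x4 ∨ x3) ∧ (x4 ∨ x3)   (simplify)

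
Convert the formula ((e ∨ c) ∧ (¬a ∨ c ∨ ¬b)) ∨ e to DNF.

c ∨ e

((e ∨ c) ∧ (¬a ∨ c ∨ ¬b)) ∨ e
⇔ (e ∧ ¬a) ∨ (e ∧ c) ∨ (e ∧ ¬b) ∨ (c ∧ ¬a) ∨ (c ∧ c) ∨ (c ∧ ¬b) ∨ e   — distribute ∧ over ∨
⇔ c ∨ e   — simplify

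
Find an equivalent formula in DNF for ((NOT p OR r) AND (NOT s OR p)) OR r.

(NOT p AND NOT s) OR r

((NOT p OR r) AND (NOT s OR p)) OR r
≡ (NOT p AND NOT s) OR (NOT p AND p) OR (r AND NOT s) OR (r AND p) OR r
≡ (NOT p AND NOT s) OR r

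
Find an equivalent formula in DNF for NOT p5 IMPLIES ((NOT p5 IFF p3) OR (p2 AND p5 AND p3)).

p5 OR (p3 AND NOT p5)

NOT p5 IMPLIES ((NOT p5 IFF p3) OR (p2 AND p5 AND p3))
≡ NOT NOT p5 OR (NOT p5 IFF p3) OR (p2 AND p5 AND p3)   [eliminate IMPLIES]
≡ NOT NOT p5 OR ((NOT p5 IMPLIES p3) AND (p3 IMPLIES NOT p5)) OR (p2 AND p5 AND p3)   [eliminate IFF]
≡ NOT NOT p5 OR ((NOT NOT p5 OR p3) AND (p3 IMPLIES NOT p5)) OR (p2 AND p5 AND p3)   [eliminate IMPLIES]
≡ NOT NOT p5 OR ((NOT NOT p5 OR p3) AND (NOT p3 OR NOT p5)) OR (p2 AND p5 AND p3)   [eliminate IMPLIES]
≡ p5 OR ((NOT NOT p5 OR p3) AND (NOT p3 OR NOT p5)) OR (p2 AND p5 AND p3)   [double negation]
≡ p5 OR ((p5 OR p3) AND (NOT p3 OR NOT p5)) OR (p2 AND p5 AND p3)   [double negation]
≡ p5 OR (p5 AND NOT p3) OR (p5 AND NOT p5) OR (p3 AND NOT p3) OR (p3 AND NOT p5) OR (p2 AND p5 AND p3)   [distribute AND over OR]
≡ p5 OR (p3 AND NOT p5)   [simplify]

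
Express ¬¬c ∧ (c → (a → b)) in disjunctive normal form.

(c ∧ ¬a) ∨ (c ∧ b)

¬¬c ∧ (c → (a → b))
≡ ¬¬c ∧ (¬c ∨ (a → b))   [eliminate →]
≡ ¬¬c ∧ (¬c ∨ ¬a ∨ b)   [eliminate →]
≡ c ∧ (¬c ∨ ¬a ∨ b)   [double negation]
≡ (c ∧ ¬c) ∨ (c ∧ ¬a) ∨ (c ∧ b)   [distribute ∧ over ∨]
≡ (c ∧ ¬a) ∨ (c ∧ b)   [simplify]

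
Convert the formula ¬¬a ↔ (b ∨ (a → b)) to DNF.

b ∧ a

¬¬a ↔ (b ∨ (a → b))
= (¬¬a → (b ∨ (a → b))) ∧ ((b ∨ (a → b)) → ¬¬a)   [eliminate ↔]
= (¬¬¬a ∨ b ∨ (a → b)) ∧ ((b ∨ (a → b)) → ¬¬a)   [eliminate →]
= (¬¬¬a ∨ b ∨ ¬a ∨ b) ∧ ((b ∨ (a → b)) → ¬¬a)   [eliminate →]
= (¬¬¬a ∨ b ∨ ¬a ∨ b) ∧ (¬(b ∨ (a → b)) ∨ ¬¬a)   [eliminate →]
= (¬¬¬a ∨ b ∨ ¬a ∨ b) ∧ (¬(b ∨ ¬a ∨ b) ∨ ¬¬a)   [eliminate →]
= (¬a ∨ b ∨ ¬a ∨ b) ∧ (¬(b ∨ ¬a ∨ b) ∨ ¬¬a)   [double negation]
= (¬a ∨ b ∨ ¬a ∨ b) ∧ ((¬b ∧ ¬¬a ∧ ¬b) ∨ ¬¬a)   [De Morgan]
= (¬a ∨ b ∨ ¬a ∨ b) ∧ ((¬b ∧ a ∧ ¬b) ∨ ¬¬a)   [double negation]
= (¬a ∨ b ∨ ¬a ∨ b) ∧ ((¬b ∧ a ∧ ¬b) ∨ a)   [double negation]
= (¬a ∧ ¬b ∧ a ∧ ¬b) ∨ (¬a ∧ a) ∨ (b ∧ ¬b ∧ a ∧ ¬b) ∨ (b ∧ a) ∨ (¬a ∧ ¬b ∧ a ∧ ¬b) ∨ (¬a ∧ a) ∨ (b ∧ ¬b ∧ a ∧ ¬b) ∨ (b ∧ a)   [distribute ∧ over ∨]
= b ∧ a   [simplify]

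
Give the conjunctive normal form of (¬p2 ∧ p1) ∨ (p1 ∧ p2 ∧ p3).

(¬p2 ∨ p3) ∧ p1

(¬p2 ∧ p1) ∨ (p1 ∧ p2 ∧ p3)
= (¬p2 ∨ p1) ∧ (¬p2 ∨ p2) ∧ (¬p2 ∨ p3) ∧ (p1 ∨ p1) ∧ (p1 ∨ p2) ∧ (p1 ∨ p3)   [distribute ∨ over ∧]
= (¬p2 ∨ p3) ∧ p1   [simplify]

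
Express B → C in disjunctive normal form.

B → C
⇔ ¬B ∨ C   [eliminate →]

¬B ∨ C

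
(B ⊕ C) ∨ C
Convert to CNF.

(B ⊕ C) ∨ C
= ((B ∨ C) ∧ ¬(B ∧ C)) ∨ C   — expand ⊕
= ((B ∨ C) ∧ (¬B ∨ ¬C)) ∨ C   — De Morgan
= (B ∨ C ∨ C) ∧ (¬B ∨ ¬C ∨ C)   — distribute ∨ over ∧
= B ∨ C   — simplify

B ∨ C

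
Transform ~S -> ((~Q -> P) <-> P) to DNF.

S | (~Q & ~P) | P

~S -> ((~Q -> P) <-> P)
= ~~S | ((~Q -> P) <-> P)   — eliminate ->
= ~~S | (((~Q -> P) -> P) & (P -> (~Q -> P)))   — eliminate <->
= ~~S | ((~(~Q -> P) | P) & (P -> (~Q -> P)))   — eliminate ->
= ~~S | ((~(~~Q | P) | P) & (P -> (~Q -> P)))   — eliminate ->
= ~~S | ((~(~~Q | P) | P) & (~P | (~Q -> P)))   — eliminate ->
= ~~S | ((~(~~Q | P) | P) & (~P | ~~Q | P))   — eliminate ->
= S | ((~(~~Q | P) | P) & (~P | ~~Q | P))   — double negation
= S | (((~~~Q & ~P) | P) & (~P | ~~Q | P))   — De Morgan
= S | (((~Q & ~P) | P) & (~P | ~~Q | P))   — double negation
= S | (((~Q & ~P) | P) & (~P | Q | P))   — double negation
= S | (~Q & ~P & ~P) | (~Q & ~P & Q) | (~Q & ~P & P) | (P & ~P) | (P & Q) | (P & P)   — distribute & over |
= S | (~Q & ~P) | P   — simplify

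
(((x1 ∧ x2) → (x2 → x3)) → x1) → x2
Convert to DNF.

(((x1 ∧ x2) → (x2 → x3)) → x1) → x2
= ¬(((x1 ∧ x2) → (x2 → x3)) → x1) ∨ x2   (eliminate →)
= ¬(¬((x1 ∧ x2) → (x2 → x3)) ∨ x1) ∨ x2   (eliminate →)
= ¬(¬(¬(x1 ∧ x2) ∨ (x2 → x3)) ∨ x1) ∨ x2   (eliminate →)
= ¬(¬(¬(x1 ∧ x2) ∨ ¬x2 ∨ x3) ∨ x1) ∨ x2   (eliminate →)
= (¬¬(¬(x1 ∧ x2) ∨ ¬x2 ∨ x3) ∧ ¬x1) ∨ x2   (De Morgan)
= ((¬(x1 ∧ x2) ∨ ¬x2 ∨ x3) ∧ ¬x1) ∨ x2   (double negation)
= ((¬x1 ∨ ¬x2 ∨ ¬x2 ∨ x3) ∧ ¬x1) ∨ x2   (De Morgan)
= (¬x1 ∧ ¬x1) ∨ (¬x2 ∧ ¬x1) ∨ (¬x2 ∧ ¬x1) ∨ (x3 ∧ ¬x1) ∨ x2   (distribute ∧ over ∨)
= ¬x1 ∨ x2   (simplify)

¬x1 ∨ x2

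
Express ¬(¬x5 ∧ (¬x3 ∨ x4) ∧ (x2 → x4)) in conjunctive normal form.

¬(¬x5 ∧ (¬x3 ∨ x4) ∧ (x2 → x4))
⇔ ¬(¬x5 ∧ (¬x3 ∨ x4) ∧ (¬x2 ∨ x4))   [eliminate →]
⇔ ¬¬x5 ∨ ¬(¬x3 ∨ x4) ∨ ¬(¬x2 ∨ x4)   [De Morgan]
⇔ x5 ∨ ¬(¬x3 ∨ x4) ∨ ¬(¬x2 ∨ x4)   [double negation]
⇔ x5 ∨ (¬¬x3 ∧ ¬x4) ∨ ¬(¬x2 ∨ x4)   [De Morgan]
⇔ x5 ∨ (x3 ∧ ¬x4) ∨ ¬(¬x2 ∨ x4)   [double negation]
⇔ x5 ∨ (x3 ∧ ¬x4) ∨ (¬¬x2 ∧ ¬x4)   [De Morgan]
⇔ x5 ∨ (x3 ∧ ¬x4) ∨ (x2 ∧ ¬x4)   [double negation]
⇔ (x5 ∨ x3 ∨ x2) ∧ (x5 ∨ x3 ∨ ¬x4) ∧ (x5 ∨ ¬x4 ∨ x2) ∧ (x5 ∨ ¬x4 ∨ ¬x4)   [distribute ∨ over ∧]
⇔ (x5 ∨ x3 ∨ x2) ∧ (x5 ∨ ¬x4)   [simplify]

(x5 ∨ x3 ∨ x2) ∧ (x5 ∨ ¬x4)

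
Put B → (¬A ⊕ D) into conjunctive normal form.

B → (¬A ⊕ D)
= ¬B ∨ (¬A ⊕ D)
= ¬B ∨ ((¬A ∨ D) ∧ ¬(¬A ∧ D))
= ¬B ∨ ((¬A ∨ D) ∧ (¬¬A ∨ ¬D))
= ¬B ∨ ((¬A ∨ D) ∧ (A ∨ ¬D))
= (¬B ∨ ¬A ∨ D) ∧ (¬B ∨ A ∨ ¬D)

(¬B ∨ ¬A ∨ D) ∧ (¬B ∨ A ∨ ¬D)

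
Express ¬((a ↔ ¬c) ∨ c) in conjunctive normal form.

(c ∨ ¬a) ∧ ¬c

¬((a ↔ ¬c) ∨ c)
⇔ ¬(((a → ¬c) ∧ (¬c → a)) ∨ c)   (eliminate ↔)
⇔ ¬(((¬a ∨ ¬c) ∧ (¬c → a)) ∨ c)   (eliminate →)
⇔ ¬(((¬a ∨ ¬c) ∧ (¬¬c ∨ a)) ∨ c)   (eliminate →)
⇔ ¬((¬a ∨ ¬c) ∧ (¬¬c ∨ a)) ∧ ¬c   (De Morgan)
⇔ (¬(¬a ∨ ¬c) ∨ ¬(¬¬c ∨ a)) ∧ ¬c   (De Morgan)
⇔ ((¬¬a ∧ ¬¬c) ∨ ¬(¬¬c ∨ a)) ∧ ¬c   (De Morgan)
⇔ ((a ∧ ¬¬c) ∨ ¬(¬¬c ∨ a)) ∧ ¬c   (double negation)
⇔ ((a ∧ c) ∨ ¬(¬¬c ∨ a)) ∧ ¬c   (double negation)
⇔ ((a ∧ c) ∨ (¬¬¬c ∧ ¬a)) ∧ ¬c   (De Morgan)
⇔ ((a ∧ c) ∨ (¬c ∧ ¬a)) ∧ ¬c   (double negation)
⇔ (a ∨ ¬c) ∧ (a ∨ ¬a) ∧ (c ∨ ¬c) ∧ (c ∨ ¬a) ∧ ¬c   (distribute ∨ over ∧)
⇔ (c ∨ ¬a) ∧ ¬c   (simplify)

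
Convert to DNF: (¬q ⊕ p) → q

(¬q ⊕ p) → q
= ¬(¬q ⊕ p) ∨ q   — eliminate →
= ¬((¬q ∧ ¬p) ∨ (¬¬q ∧ p)) ∨ q   — expand ⊕
= (¬(¬q ∧ ¬p) ∧ ¬(¬¬q ∧ p)) ∨ q   — De Morgan
= ((¬¬q ∨ ¬¬p) ∧ ¬(¬¬q ∧ p)) ∨ q   — De Morgan
= ((q ∨ ¬¬p) ∧ ¬(¬¬q ∧ p)) ∨ q   — double negation
= ((q ∨ p) ∧ ¬(¬¬q ∧ p)) ∨ q   — double negation
= ((q ∨ p) ∧ (¬¬¬q ∨ ¬p)) ∨ q   — De Morgan
= ((q ∨ p) ∧ (¬q ∨ ¬p)) ∨ q   — double negation
= (q ∧ ¬q) ∨ (q ∧ ¬p) ∨ (p ∧ ¬q) ∨ (p ∧ ¬p) ∨ q   — distribute ∧ over ∨
= (p ∧ ¬q) ∨ q   — simplify

(p ∧ ¬q) ∨ q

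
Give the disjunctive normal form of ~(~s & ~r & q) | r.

~(~s & ~r & q) | r
≡ ~~s | ~~r | ~q | r   [De Morgan]
≡ s | ~~r | ~q | r   [double negation]
≡ s | r | ~q | r   [double negation]
≡ s | r | ~q   [simplify]

s | r | ~q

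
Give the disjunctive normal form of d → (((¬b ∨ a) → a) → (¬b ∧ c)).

¬d ∨ (¬b ∧ ¬a) ∨ (¬b ∧ c)

d → (((¬b ∨ a) → a) → (¬b ∧ c))
⇔ ¬d ∨ (((¬b ∨ a) → a) → (¬b ∧ c))
⇔ ¬d ∨ ¬((¬b ∨ a) → a) ∨ (¬b ∧ c)
⇔ ¬d ∨ ¬(¬(¬b ∨ a) ∨ a) ∨ (¬b ∧ c)
⇔ ¬d ∨ (¬¬(¬b ∨ a) ∧ ¬a) ∨ (¬b ∧ c)
⇔ ¬d ∨ ((¬b ∨ a) ∧ ¬a) ∨ (¬b ∧ c)
⇔ ¬d ∨ (¬b ∧ ¬a) ∨ (a ∧ ¬a) ∨ (¬b ∧ c)
⇔ ¬d ∨ (¬b ∧ ¬a) ∨ (¬b ∧ c)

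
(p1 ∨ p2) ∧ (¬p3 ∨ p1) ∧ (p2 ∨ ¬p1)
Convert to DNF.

(p1 ∧ p2) ∨ (p2 ∧ ¬p3)

(p1 ∨ p2) ∧ (¬p3 ∨ p1) ∧ (p2 ∨ ¬p1)
⇔ (p1 ∧ ¬p3 ∧ p2) ∨ (p1 ∧ ¬p3 ∧ ¬p1) ∨ (p1 ∧ p1 ∧ p2) ∨ (p1 ∧ p1 ∧ ¬p1) ∨ (p2 ∧ ¬p3 ∧ p2) ∨ (p2 ∧ ¬p3 ∧ ¬p1) ∨ (p2 ∧ p1 ∧ p2) ∨ (p2 ∧ p1 ∧ ¬p1)   [distribute ∧ over ∨]
⇔ (p1 ∧ p2) ∨ (p2 ∧ ¬p3)   [simplify]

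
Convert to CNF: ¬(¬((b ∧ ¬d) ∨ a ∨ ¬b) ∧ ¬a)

¬(¬((b ∧ ¬d) ∨ a ∨ ¬b) ∧ ¬a)
⇔ ¬¬((b ∧ ¬d) ∨ a ∨ ¬b) ∨ ¬¬a   — De Morgan
⇔ (b ∧ ¬d) ∨ a ∨ ¬b ∨ ¬¬a   — double negation
⇔ (b ∧ ¬d) ∨ a ∨ ¬b ∨ a   — double negation
⇔ (b ∨ a ∨ ¬b ∨ a) ∧ (¬d ∨ a ∨ ¬b ∨ a)   — distribute ∨ over ∧
⇔ ¬d ∨ a ∨ ¬b   — simplify

¬d ∨ a ∨ ¬b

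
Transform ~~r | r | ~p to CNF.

~~r | r | ~p
= r | r | ~p   [double negation]
= r | ~p   [simplify]

r | ~p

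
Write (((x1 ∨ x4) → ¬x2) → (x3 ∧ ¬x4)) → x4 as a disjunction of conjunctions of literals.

(((x1 ∨ x4) → ¬x2) → (x3 ∧ ¬x4)) → x4
≡ ¬(((x1 ∨ x4) → ¬x2) → (x3 ∧ ¬x4)) ∨ x4   [eliminate →]
≡ ¬(¬((x1 ∨ x4) → ¬x2) ∨ (x3 ∧ ¬x4)) ∨ x4   [eliminate →]
≡ ¬(¬(¬(x1 ∨ x4) ∨ ¬x2) ∨ (x3 ∧ ¬x4)) ∨ x4   [eliminate →]
≡ (¬¬(¬(x1 ∨ x4) ∨ ¬x2) ∧ ¬(x3 ∧ ¬x4)) ∨ x4   [De Morgan]
≡ ((¬(x1 ∨ x4) ∨ ¬x2) ∧ ¬(x3 ∧ ¬x4)) ∨ x4   [double negation]
≡ (((¬x1 ∧ ¬x4) ∨ ¬x2) ∧ ¬(x3 ∧ ¬x4)) ∨ x4   [De Morgan]
≡ (((¬x1 ∧ ¬x4) ∨ ¬x2) ∧ (¬x3 ∨ ¬¬x4)) ∨ x4   [De Morgan]
≡ (((¬x1 ∧ ¬x4) ∨ ¬x2) ∧ (¬x3 ∨ x4)) ∨ x4   [double negation]
≡ (¬x1 ∧ ¬x4 ∧ ¬x3) ∨ (¬x1 ∧ ¬x4 ∧ x4) ∨ (¬x2 ∧ ¬x3) ∨ (¬x2 ∧ x4) ∨ x4   [distribute ∧ over ∨]
≡ (¬x1 ∧ ¬x4 ∧ ¬x3) ∨ (¬x2 ∧ ¬x3) ∨ x4   [simplify]

(¬x1 ∧ ¬x4 ∧ ¬x3) ∨ (¬x2 ∧ ¬x3) ∨ x4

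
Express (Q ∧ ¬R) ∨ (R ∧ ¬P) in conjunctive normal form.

(Q ∧ ¬R) ∨ (R ∧ ¬P)
⇔ (Q ∨ R) ∧ (Q ∨ ¬P) ∧ (¬R ∨ R) ∧ (¬R ∨ ¬P)   [distribute ∨ over ∧]
⇔ (Q ∨ R) ∧ (Q ∨ ¬P) ∧ (¬R ∨ ¬P)   [simplify]

(Q ∨ R) ∧ (Q ∨ ¬P) ∧ (¬R ∨ ¬P)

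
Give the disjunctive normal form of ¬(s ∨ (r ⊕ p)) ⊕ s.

¬(s ∨ (r ⊕ p)) ⊕ s
= (¬(s ∨ (r ⊕ p)) ∧ ¬s) ∨ (¬¬(s ∨ (r ⊕ p)) ∧ s)   [expand ⊕]
= (¬(s ∨ (r ∧ ¬p) ∨ (¬r ∧ p)) ∧ ¬s) ∨ (¬¬(s ∨ (r ⊕ p)) ∧ s)   [expand ⊕]
= (¬(s ∨ (r ∧ ¬p) ∨ (¬r ∧ p)) ∧ ¬s) ∨ (¬¬(s ∨ (r ∧ ¬p) ∨ (¬r ∧ p)) ∧ s)   [expand ⊕]
= (¬s ∧ ¬(r ∧ ¬p) ∧ ¬(¬r ∧ p) ∧ ¬s) ∨ (¬¬(s ∨ (r ∧ ¬p) ∨ (¬r ∧ p)) ∧ s)   [De Morgan]
= (¬s ∧ (¬r ∨ ¬¬p) ∧ ¬(¬r ∧ p) ∧ ¬s) ∨ (¬¬(s ∨ (r ∧ ¬p) ∨ (¬r ∧ p)) ∧ s)   [De Morgan]
= (¬s ∧ (¬r ∨ p) ∧ ¬(¬r ∧ p) ∧ ¬s) ∨ (¬¬(s ∨ (r ∧ ¬p) ∨ (¬r ∧ p)) ∧ s)   [double negation]
= (¬s ∧ (¬r ∨ p) ∧ (¬¬r ∨ ¬p) ∧ ¬s) ∨ (¬¬(s ∨ (r ∧ ¬p) ∨ (¬r ∧ p)) ∧ s)   [De Morgan]
= (¬s ∧ (¬r ∨ p) ∧ (r ∨ ¬p) ∧ ¬s) ∨ (¬¬(s ∨ (r ∧ ¬p) ∨ (¬r ∧ p)) ∧ s)   [double negation]
= (¬s ∧ (¬r ∨ p) ∧ (r ∨ ¬p) ∧ ¬s) ∨ ((s ∨ (r ∧ ¬p) ∨ (¬r ∧ p)) ∧ s)   [double negation]
= (¬s ∧ ¬r ∧ r ∧ ¬s) ∨ (¬s ∧ ¬r ∧ ¬p ∧ ¬s) ∨ (¬s ∧ p ∧ r ∧ ¬s) ∨ (¬s ∧ p ∧ ¬p ∧ ¬s) ∨ (s ∧ s) ∨ (r ∧ ¬p ∧ s) ∨ (¬r ∧ p ∧ s)   [distribute ∧ over ∨]
= (¬s ∧ ¬r ∧ ¬p) ∨ (¬s ∧ p ∧ r) ∨ s   [simplify]

(¬s ∧ ¬r ∧ ¬p) ∨ (¬s ∧ p ∧ r) ∨ s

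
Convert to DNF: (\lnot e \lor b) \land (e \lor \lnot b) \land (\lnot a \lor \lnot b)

(\lnot e \land \lnot b) \lor (b \land e \land \lnot a)

(\lnot e \lor b) \land (e \lor \lnot b) \land (\lnot a \lor \lnot b)
= (\lnot e \land e \land \lnot a) \lor (\lnot e \land e \land \lnot b) \lor (\lnot e \land \lnot b \land \lnot a) \lor (\lnot e \land \lnot b \land \lnot b) \lor (b \land e \land \lnot a) \lor (b \land e \land \lnot b) \lor (b \land \lnot b \land \lnot a) \lor (b \land \lnot b \land \lnot b)   — distribute \land over \lor
= (\lnot e \land \lnot b) \lor (b \land e \land \lnot a)   — simplify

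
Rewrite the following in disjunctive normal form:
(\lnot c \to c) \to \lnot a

\lnot c \lor \lnot a

(\lnot c \to c) \to \lnot a
≡ \lnot (\lnot c \to c) \lor \lnot a   [eliminate \to]
≡ \lnot (\lnot \lnot c \lor c) \lor \lnot a   [eliminate \to]
≡ (\lnot \lnot \lnot c \land \lnot c) \lor \lnot a   [De Morgan]
≡ (\lnot c \land \lnot c) \lor \lnot a   [double negation]
≡ \lnot c \lor \lnot a   [simplify]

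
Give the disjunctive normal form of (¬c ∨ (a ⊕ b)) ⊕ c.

(¬c ∨ (a ⊕ b)) ⊕ c
= ((¬c ∨ (a ⊕ b)) ∧ ¬c) ∨ (¬(¬c ∨ (a ⊕ b)) ∧ c)   [expand ⊕]
= ((¬c ∨ (a ∧ ¬b) ∨ (¬a ∧ b)) ∧ ¬c) ∨ (¬(¬c ∨ (a ⊕ b)) ∧ c)   [expand ⊕]
= ((¬c ∨ (a ∧ ¬b) ∨ (¬a ∧ b)) ∧ ¬c) ∨ (¬(¬c ∨ (a ∧ ¬b) ∨ (¬a ∧ b)) ∧ c)   [expand ⊕]
= ((¬c ∨ (a ∧ ¬b) ∨ (¬a ∧ b)) ∧ ¬c) ∨ (¬¬c ∧ ¬(a ∧ ¬b) ∧ ¬(¬a ∧ b) ∧ c)   [De Morgan]
= ((¬c ∨ (a ∧ ¬b) ∨ (¬a ∧ b)) ∧ ¬c) ∨ (c ∧ ¬(a ∧ ¬b) ∧ ¬(¬a ∧ b) ∧ c)   [double negation]
= ((¬c ∨ (a ∧ ¬b) ∨ (¬a ∧ b)) ∧ ¬c) ∨ (c ∧ (¬a ∨ ¬¬b) ∧ ¬(¬a ∧ b) ∧ c)   [De Morgan]
= ((¬c ∨ (a ∧ ¬b) ∨ (¬a ∧ b)) ∧ ¬c) ∨ (c ∧ (¬a ∨ b) ∧ ¬(¬a ∧ b) ∧ c)   [double negation]
= ((¬c ∨ (a ∧ ¬b) ∨ (¬a ∧ b)) ∧ ¬c) ∨ (c ∧ (¬a ∨ b) ∧ (¬¬a ∨ ¬b) ∧ c)   [De Morgan]
= ((¬c ∨ (a ∧ ¬b) ∨ (¬a ∧ b)) ∧ ¬c) ∨ (c ∧ (¬a ∨ b) ∧ (a ∨ ¬b) ∧ c)   [double negation]
= (¬c ∧ ¬c) ∨ (a ∧ ¬b ∧ ¬c) ∨ (¬a ∧ b ∧ ¬c) ∨ (c ∧ ¬a ∧ a ∧ c) ∨ (c ∧ ¬a ∧ ¬b ∧ c) ∨ (c ∧ b ∧ a ∧ c) ∨ (c ∧ b ∧ ¬b ∧ c)   [distribute ∧ over ∨]
= ¬c ∨ (c ∧ ¬a ∧ ¬b) ∨ (c ∧ b ∧ a)   [simplify]

¬c ∨ (c ∧ ¬a ∧ ¬b) ∨ (c ∧ b ∧ a)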